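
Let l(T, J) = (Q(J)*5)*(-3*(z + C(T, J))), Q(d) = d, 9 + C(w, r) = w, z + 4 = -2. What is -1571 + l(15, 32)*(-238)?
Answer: -1571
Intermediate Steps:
z = -6 (z = -4 - 2 = -6)
C(w, r) = -9 + w
l(T, J) = 5*J*(45 - 3*T) (l(T, J) = (J*5)*(-3*(-6 + (-9 + T))) = (5*J)*(-3*(-15 + T)) = (5*J)*(45 - 3*T) = 5*J*(45 - 3*T))
-1571 + l(15, 32)*(-238) = -1571 + (15*32*(15 - 1*15))*(-238) = -1571 + (15*32*(15 - 15))*(-238) = -1571 + (15*32*0)*(-238) = -1571 + 0*(-238) = -1571 + 0 = -1571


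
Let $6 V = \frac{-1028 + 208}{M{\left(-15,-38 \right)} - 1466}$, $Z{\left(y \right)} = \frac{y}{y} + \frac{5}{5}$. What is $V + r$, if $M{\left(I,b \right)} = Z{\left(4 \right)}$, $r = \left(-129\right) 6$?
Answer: $- \frac{1699499}{2196} \approx -773.91$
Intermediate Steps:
$Z{\left(y \right)} = 2$ ($Z{\left(y \right)} = 1 + 5 \cdot \frac{1}{5} = 1 + 1 = 2$)
$r = -774$
$M{\left(I,b \right)} = 2$
$V = \frac{205}{2196}$ ($V = \frac{\left(-1028 + 208\right) \frac{1}{2 - 1466}}{6} = \frac{\left(-820\right) \frac{1}{-1464}}{6} = \frac{\left(-820\right) \left(- \frac{1}{1464}\right)}{6} = \frac{1}{6} \cdot \frac{205}{366} = \frac{205}{2196} \approx 0.093352$)
$V + r = \frac{205}{2196} - 774 = - \frac{1699499}{2196}$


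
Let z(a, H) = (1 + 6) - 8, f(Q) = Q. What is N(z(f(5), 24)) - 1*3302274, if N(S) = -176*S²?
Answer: -3302450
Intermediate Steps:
z(a, H) = -1 (z(a, H) = 7 - 8 = -1)
N(z(f(5), 24)) - 1*3302274 = -176*(-1)² - 1*3302274 = -176*1 - 3302274 = -176 - 3302274 = -3302450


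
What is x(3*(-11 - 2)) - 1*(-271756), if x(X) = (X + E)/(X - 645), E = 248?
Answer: 9783205/36 ≈ 2.7176e+5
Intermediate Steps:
x(X) = (248 + X)/(-645 + X) (x(X) = (X + 248)/(X - 645) = (248 + X)/(-645 + X))
x(3*(-11 - 2)) - 1*(-271756) = (248 + 3*(-11 - 2))/(-645 + 3*(-11 - 2)) - 1*(-271756) = (248 + 3*(-13))/(-645 + 3*(-13)) + 271756 = (248 - 39)/(-645 - 39) + 271756 = 209/(-684) + 271756 = -1/684*209 + 271756 = -11/36 + 271756 = 9783205/36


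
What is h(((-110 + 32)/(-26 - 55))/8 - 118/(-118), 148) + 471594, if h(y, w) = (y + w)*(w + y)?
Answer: 5760043441/11664 ≈ 4.9383e+5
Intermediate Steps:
h(y, w) = (w + y)**2 (h(y, w) = (w + y)*(w + y) = (w + y)**2)
h(((-110 + 32)/(-26 - 55))/8 - 118/(-118), 148) + 471594 = (148 + (((-110 + 32)/(-26 - 55))/8 - 118/(-118)))**2 + 471594 = (148 + (-78/(-81)*(1/8) - 118*(-1/118)))**2 + 471594 = (148 + (-78*(-1/81)*(1/8) + 1))**2 + 471594 = (148 + ((26/27)*(1/8) + 1))**2 + 471594 = (148 + (13/108 + 1))**2 + 471594 = (148 + 121/108)**2 + 471594 = (16105/108)**2 + 471594 = 259371025/11664 + 471594 = 5760043441/11664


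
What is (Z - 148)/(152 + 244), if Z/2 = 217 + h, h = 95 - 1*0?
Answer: 119/99 ≈ 1.2020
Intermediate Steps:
h = 95 (h = 95 + 0 = 95)
Z = 624 (Z = 2*(217 + 95) = 2*312 = 624)
(Z - 148)/(152 + 244) = (624 - 148)/(152 + 244) = 476/396 = 476*(1/396) = 119/99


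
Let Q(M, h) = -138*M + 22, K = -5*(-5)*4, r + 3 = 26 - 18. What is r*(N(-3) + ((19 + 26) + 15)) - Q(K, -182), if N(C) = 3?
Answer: 14093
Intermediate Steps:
r = 5 (r = -3 + (26 - 18) = -3 + 8 = 5)
K = 100 (K = 25*4 = 100)
Q(M, h) = 22 - 138*M
r*(N(-3) + ((19 + 26) + 15)) - Q(K, -182) = 5*(3 + ((19 + 26) + 15)) - (22 - 138*100) = 5*(3 + (45 + 15)) - (22 - 13800) = 5*(3 + 60) - 1*(-13778) = 5*63 + 13778 = 315 + 13778 = 14093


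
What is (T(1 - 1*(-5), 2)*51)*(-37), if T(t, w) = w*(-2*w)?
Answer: 15096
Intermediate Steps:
T(t, w) = -2*w²
(T(1 - 1*(-5), 2)*51)*(-37) = (-2*2²*51)*(-37) = (-2*4*51)*(-37) = -8*51*(-37) = -408*(-37) = 15096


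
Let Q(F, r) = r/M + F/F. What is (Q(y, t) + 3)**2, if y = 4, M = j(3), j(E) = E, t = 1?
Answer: 169/9 ≈ 18.778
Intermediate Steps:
M = 3
Q(F, r) = 1 + r/3 (Q(F, r) = r/3 + F/F = r*(1/3) + 1 = r/3 + 1 = 1 + r/3)
(Q(y, t) + 3)**2 = ((1 + (1/3)*1) + 3)**2 = ((1 + 1/3) + 3)**2 = (4/3 + 3)**2 = (13/3)**2 = 169/9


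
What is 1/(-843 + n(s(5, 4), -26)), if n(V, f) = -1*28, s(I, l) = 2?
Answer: -1/871 ≈ -0.0011481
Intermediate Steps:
n(V, f) = -28
1/(-843 + n(s(5, 4), -26)) = 1/(-843 - 28) = 1/(-871) = -1/871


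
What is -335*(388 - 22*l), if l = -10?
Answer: -203680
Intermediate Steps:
-335*(388 - 22*l) = -335*(388 - 22*(-10)) = -335*(388 + 220) = -335*608 = -203680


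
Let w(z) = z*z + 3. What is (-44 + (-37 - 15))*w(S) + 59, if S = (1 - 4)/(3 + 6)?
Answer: -719/3 ≈ -239.67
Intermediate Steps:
S = -1/3 (S = -3/9 = -3*1/9 = -1/3 ≈ -0.33333)
w(z) = 3 + z**2 (w(z) = z**2 + 3 = 3 + z**2)
(-44 + (-37 - 15))*w(S) + 59 = (-44 + (-37 - 15))*(3 + (-1/3)**2) + 59 = (-44 - 52)*(3 + 1/9) + 59 = -96*28/9 + 59 = -896/3 + 59 = -719/3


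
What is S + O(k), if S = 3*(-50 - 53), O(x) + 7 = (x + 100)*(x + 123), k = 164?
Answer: 75452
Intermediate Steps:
O(x) = -7 + (100 + x)*(123 + x) (O(x) = -7 + (x + 100)*(x + 123) = -7 + (100 + x)*(123 + x))
S = -309 (S = 3*(-103) = -309)
S + O(k) = -309 + (12293 + 164² + 223*164) = -309 + (12293 + 26896 + 36572) = -309 + 75761 = 75452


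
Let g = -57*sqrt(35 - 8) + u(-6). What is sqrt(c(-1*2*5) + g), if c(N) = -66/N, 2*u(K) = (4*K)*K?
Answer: sqrt(1965 - 4275*sqrt(3))/5 ≈ 14.751*I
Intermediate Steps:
u(K) = 2*K**2 (u(K) = ((4*K)*K)/2 = (4*K**2)/2 = 2*K**2)
g = 72 - 171*sqrt(3) (g = -57*sqrt(35 - 8) + 2*(-6)**2 = -171*sqrt(3) + 2*36 = -171*sqrt(3) + 72 = 72 - 171*sqrt(3) ≈ -224.18)
sqrt(c(-1*2*5) + g) = sqrt(-66/(-1*2*5) + (72 - 171*sqrt(3))) = sqrt(-66/((-2*5)) + (72 - 171*sqrt(3))) = sqrt(-66/(-10) + (72 - 171*sqrt(3))) = sqrt(-66*(-1/10) + (72 - 171*sqrt(3))) = sqrt(33/5 + (72 - 171*sqrt(3))) = sqrt(393/5 - 171*sqrt(3))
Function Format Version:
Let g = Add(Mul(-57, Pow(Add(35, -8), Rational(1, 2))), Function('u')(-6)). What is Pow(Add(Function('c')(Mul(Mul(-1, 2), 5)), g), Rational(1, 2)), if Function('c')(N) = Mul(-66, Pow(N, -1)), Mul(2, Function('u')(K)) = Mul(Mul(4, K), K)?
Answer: Mul(Rational(1, 5), Pow(Add(1965, Mul(-4275, Pow(3, Rational(1, 2)))), Rational(1, 2))) ≈ Mul(14.751, I)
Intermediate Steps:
Function('u')(K) = Mul(2, Pow(K, 2)) (Function('u')(K) = Mul(Rational(1, 2), Mul(Mul(4, K), K)) = Mul(Rational(1, 2), Mul(4, Pow(K, 2))) = Mul(2, Pow(K, 2)))
g = Add(72, Mul(-171, Pow(3, Rational(1, 2)))) (g = Add(Mul(-57, Pow(Add(35, -8), Rational(1, 2))), Mul(2, Pow(-6, 2))) = Add(Mul(-57, Pow(27, Rational(1, 2))), Mul(2, 36)) = Add(Mul(-57, Mul(3, Pow(3, Rational(1, 2)))), 72) = Add(Mul(-171, Pow(3, Rational(1, 2))), 72) = Add(72, Mul(-171, Pow(3, Rational(1, 2)))) ≈ -224.18)
Pow(Add(Function('c')(Mul(Mul(-1, 2), 5)), g), Rational(1, 2)) = Pow(Add(Mul(-66, Pow(Mul(Mul(-1, 2), 5), -1)), Add(72, Mul(-171, Pow(3, Rational(1, 2))))), Rational(1, 2)) = Pow(Add(Mul(-66, Pow(Mul(-2, 5), -1)), Add(72, Mul(-171, Pow(3, Rational(1, 2))))), Rational(1, 2)) = Pow(Add(Mul(-66, Pow(-10, -1)), Add(72, Mul(-171, Pow(3, Rational(1, 2))))), Rational(1, 2)) = Pow(Add(Mul(-66, Rational(-1, 10)), Add(72, Mul(-171, Pow(3, Rational(1, 2))))), Rational(1, 2)) = Pow(Add(Rational(33, 5), Add(72, Mul(-171, Pow(3, Rational(1, 2))))), Rational(1, 2)) = Pow(Add(Rational(393, 5), Mul(-171, Pow(3, Rational(1, 2)))), Rational(1, 2))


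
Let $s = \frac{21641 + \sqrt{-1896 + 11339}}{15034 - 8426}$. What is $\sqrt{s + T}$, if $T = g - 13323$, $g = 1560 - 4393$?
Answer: $\frac{\sqrt{-44082466491 + 413 \sqrt{9443}}}{1652} \approx 127.09 i$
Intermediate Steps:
$g = -2833$ ($g = 1560 - 4393 = -2833$)
$T = -16156$ ($T = -2833 - 13323 = -16156$)
$s = \frac{21641}{6608} + \frac{\sqrt{9443}}{6608}$ ($s = \frac{21641 + \sqrt{9443}}{6608} = \left(21641 + \sqrt{9443}\right) \frac{1}{6608} = \frac{21641}{6608} + \frac{\sqrt{9443}}{6608} \approx 3.2897$)
$\sqrt{s + T} = \sqrt{\left(\frac{21641}{6608} + \frac{\sqrt{9443}}{6608}\right) - 16156} = \sqrt{- \frac{106737207}{6608} + \frac{\sqrt{9443}}{6608}}$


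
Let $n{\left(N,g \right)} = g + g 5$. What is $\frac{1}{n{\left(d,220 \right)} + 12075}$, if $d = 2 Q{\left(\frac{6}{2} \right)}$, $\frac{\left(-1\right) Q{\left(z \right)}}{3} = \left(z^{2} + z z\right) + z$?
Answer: $\frac{1}{13395} \approx 7.4655 \cdot 10^{-5}$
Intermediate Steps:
$Q{\left(z \right)} = - 6 z^{2} - 3 z$ ($Q{\left(z \right)} = - 3 \left(\left(z^{2} + z z\right) + z\right) = - 3 \left(\left(z^{2} + z^{2}\right) + z\right) = - 3 \left(2 z^{2} + z\right) = - 3 \left(z + 2 z^{2}\right) = - 6 z^{2} - 3 z$)
$d = -126$ ($d = 2 \left(- 3 \cdot \frac{6}{2} \left(1 + 2 \cdot \frac{6}{2}\right)\right) = 2 \left(- 3 \cdot 6 \cdot \frac{1}{2} \left(1 + 2 \cdot 6 \cdot \frac{1}{2}\right)\right) = 2 \left(\left(-3\right) 3 \left(1 + 2 \cdot 3\right)\right) = 2 \left(\left(-3\right) 3 \left(1 + 6\right)\right) = 2 \left(\left(-3\right) 3 \cdot 7\right) = 2 \left(-63\right) = -126$)
$n{\left(N,g \right)} = 6 g$ ($n{\left(N,g \right)} = g + 5 g = 6 g$)
$\frac{1}{n{\left(d,220 \right)} + 12075} = \frac{1}{6 \cdot 220 + 12075} = \frac{1}{1320 + 12075} = \frac{1}{13395}$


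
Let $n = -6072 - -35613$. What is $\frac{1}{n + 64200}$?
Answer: $\frac{1}{93741} \approx 1.0668 \cdot 10^{-5}$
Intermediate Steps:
$n = 29541$ ($n = -6072 + 35613 = 29541$)
$\frac{1}{n + 64200} = \frac{1}{29541 + 64200} = \frac{1}{93741}$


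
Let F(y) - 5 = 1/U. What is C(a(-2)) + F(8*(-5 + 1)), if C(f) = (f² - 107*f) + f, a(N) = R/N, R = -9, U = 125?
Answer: -225871/500 ≈ -451.74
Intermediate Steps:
a(N) = -9/N
F(y) = 626/125 (F(y) = 5 + 1/125 = 626/125)
C(f) = f² - 106*f
C(a(-2)) + F(8*(-5 + 1)) = (-9/(-2))*(-106 - 9/(-2)) + 626/125 = (-9*(-½))*(-106 - 9*(-½)) + 626/125 = 9*(-106 + 9/2)/2 + 626/125 = (9/2)*(-203/2) + 626/125 = -1827/4 + 626/125 = -225871/500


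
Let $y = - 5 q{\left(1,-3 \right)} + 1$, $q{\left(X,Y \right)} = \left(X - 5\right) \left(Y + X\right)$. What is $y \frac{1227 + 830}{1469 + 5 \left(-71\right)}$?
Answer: $- \frac{80223}{1114} \approx -72.013$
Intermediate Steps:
$q{\left(X,Y \right)} = \left(-5 + X\right) \left(X + Y\right)$
$y = -39$ ($y = - 5 \left(1^{2} - 5 - -15 + 1 \left(-3\right)\right) + 1 = - 5 \left(1 - 5 + 15 - 3\right) + 1 = \left(-5\right) 8 + 1 = -40 + 1 = -39$)
$y \frac{1227 + 830}{1469 + 5 \left(-71\right)} = - 39 \frac{1227 + 830}{1469 + 5 \left(-71\right)} = - 39 \frac{2057}{1469 - 355} = - 39 \cdot \frac{2057}{1114} = - 39 \cdot 2057 \cdot \frac{1}{1114} = \left(-39\right) \frac{2057}{1114} = - \frac{80223}{1114}$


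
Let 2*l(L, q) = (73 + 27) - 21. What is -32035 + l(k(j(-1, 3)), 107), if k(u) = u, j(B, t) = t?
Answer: -63991/2 ≈ -31996.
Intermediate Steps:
l(L, q) = 79/2 (l(L, q) = ((73 + 27) - 21)/2 = (100 - 21)/2 = (½)*79 = 79/2)
-32035 + l(k(j(-1, 3)), 107) = -32035 + 79/2 = -63991/2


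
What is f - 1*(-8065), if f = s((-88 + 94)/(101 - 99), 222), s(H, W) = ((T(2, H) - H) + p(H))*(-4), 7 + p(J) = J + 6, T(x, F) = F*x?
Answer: 8045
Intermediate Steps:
p(J) = -1 + J (p(J) = -7 + (J + 6) = -7 + (6 + J) = -1 + J)
s(H, W) = 4 - 8*H (s(H, W) = ((H*2 - H) + (-1 + H))*(-4) = ((2*H - H) + (-1 + H))*(-4) = (H + (-1 + H))*(-4) = (-1 + 2*H)*(-4) = 4 - 8*H)
f = -20 (f = 4 - 8*(-88 + 94)/(101 - 99) = 4 - 48/2 = 4 - 8*3 = 4 - 24 = -20)
f - 1*(-8065) = -20 - 1*(-8065) = -20 + 8065 = 8045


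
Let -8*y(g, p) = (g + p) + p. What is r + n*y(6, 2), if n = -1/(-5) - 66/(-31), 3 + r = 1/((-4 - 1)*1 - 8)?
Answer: -9653/1612 ≈ -5.9882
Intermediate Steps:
y(g, p) = -p/4 - g/8 (y(g, p) = -((g + p) + p)/8 = -(g + 2*p)/8 = -p/4 - g/8)
r = -40/13 (r = -3 + 1/((-4 - 1)*1 - 8) = -3 + 1/(-5*1 - 8) = -3 + 1/(-5 - 8) = -3 + 1/(-13) = -3 - 1/13 = -40/13 ≈ -3.0769)
n = 361/155 (n = -1*(-⅕) - 66*(-1/31) = ⅕ + 66/31 = 361/155 ≈ 2.3290)
r + n*y(6, 2) = -40/13 + 361*(-¼*2 - ⅛*6)/155 = -40/13 + 361*(-½ - ¾)/155 = -40/13 + (361/155)*(-5/4) = -40/13 - 361/124 = -9653/1612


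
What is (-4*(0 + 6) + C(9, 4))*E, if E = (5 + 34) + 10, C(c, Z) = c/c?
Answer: -1127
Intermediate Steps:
C(c, Z) = 1
E = 49 (E = 39 + 10 = 49)
(-4*(0 + 6) + C(9, 4))*E = (-4*(0 + 6) + 1)*49 = (-4*6 + 1)*49 = (-24 + 1)*49 = -23*49 = -1127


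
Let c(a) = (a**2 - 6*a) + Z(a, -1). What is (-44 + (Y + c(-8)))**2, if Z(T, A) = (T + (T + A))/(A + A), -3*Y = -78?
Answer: 42025/4 ≈ 10506.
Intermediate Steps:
Y = 26 (Y = -1/3*(-78) = 26)
Z(T, A) = (A + 2*T)/(2*A) (Z(T, A) = (T + (A + T))/((2*A)) = (A + 2*T)*(1/(2*A)) = (A + 2*T)/(2*A))
c(a) = 1/2 + a**2 - 7*a (c(a) = (a**2 - 6*a) + (a + (1/2)*(-1))/(-1) = (a**2 - 6*a) - (a - 1/2) = (a**2 - 6*a) - (-1/2 + a) = (a**2 - 6*a) + (1/2 - a) = 1/2 + a**2 - 7*a)
(-44 + (Y + c(-8)))**2 = (-44 + (26 + (1/2 + (-8)**2 - 7*(-8))))**2 = (-44 + (26 + (1/2 + 64 + 56)))**2 = (-44 + (26 + 241/2))**2 = (-44 + 293/2)**2 = (205/2)**2 = 42025/4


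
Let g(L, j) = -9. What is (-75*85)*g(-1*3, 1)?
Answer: 57375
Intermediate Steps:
(-75*85)*g(-1*3, 1) = -75*85*(-9) = -6375*(-9) = 57375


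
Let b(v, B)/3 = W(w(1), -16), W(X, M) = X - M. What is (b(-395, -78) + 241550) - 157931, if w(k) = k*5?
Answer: 83682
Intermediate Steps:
w(k) = 5*k
b(v, B) = 63 (b(v, B) = 3*(5*1 - 1*(-16)) = 3*(5 + 16) = 3*21 = 63)
(b(-395, -78) + 241550) - 157931 = (63 + 241550) - 157931 = 241613 - 157931 = 83682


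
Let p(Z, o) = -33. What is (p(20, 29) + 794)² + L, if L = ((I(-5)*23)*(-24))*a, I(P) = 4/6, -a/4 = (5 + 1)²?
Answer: 632113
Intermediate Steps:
a = -144 (a = -4*(5 + 1)² = -4*6² = -4*36 = -144)
I(P) = ⅔ (I(P) = 4*(⅙) = ⅔)
L = 52992 (L = (((⅔)*23)*(-24))*(-144) = ((46/3)*(-24))*(-144) = -368*(-144) = 52992)
(p(20, 29) + 794)² + L = (-33 + 794)² + 52992 = 761² + 52992 = 579121 + 52992 = 632113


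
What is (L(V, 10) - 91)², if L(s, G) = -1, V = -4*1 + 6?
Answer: 8464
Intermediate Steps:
V = 2 (V = -4 + 6 = 2)
(L(V, 10) - 91)² = (-1 - 91)² = (-92)² = 8464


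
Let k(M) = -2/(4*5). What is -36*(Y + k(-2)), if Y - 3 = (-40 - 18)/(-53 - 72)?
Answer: -15138/125 ≈ -121.10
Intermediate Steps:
Y = 433/125 (Y = 3 + (-40 - 18)/(-53 - 72) = 3 - 58/(-125) = 3 - 58*(-1/125) = 3 + 58/125 = 433/125 ≈ 3.4640)
k(M) = -⅒ (k(M) = -2/20 = -2*1/20 = -⅒)
-36*(Y + k(-2)) = -36*(433/125 - ⅒) = -36*841/250 = -15138/125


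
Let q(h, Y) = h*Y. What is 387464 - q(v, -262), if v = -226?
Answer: 328252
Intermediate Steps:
q(h, Y) = Y*h
387464 - q(v, -262) = 387464 - (-262)*(-226) = 387464 - 1*59212 = 387464 - 59212 = 328252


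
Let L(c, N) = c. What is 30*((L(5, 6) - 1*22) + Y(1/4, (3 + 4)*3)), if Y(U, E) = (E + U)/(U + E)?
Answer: -480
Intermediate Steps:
Y(U, E) = 1 (Y(U, E) = (E + U)/(E + U) = 1)
30*((L(5, 6) - 1*22) + Y(1/4, (3 + 4)*3)) = 30*((5 - 1*22) + 1) = 30*((5 - 22) + 1) = 30*(-17 + 1) = 30*(-16) = -480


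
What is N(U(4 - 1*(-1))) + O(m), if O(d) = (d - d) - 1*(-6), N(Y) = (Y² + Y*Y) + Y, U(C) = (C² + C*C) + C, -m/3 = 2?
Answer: 6111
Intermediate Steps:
m = -6 (m = -3*2 = -6)
U(C) = C + 2*C² (U(C) = (C² + C²) + C = 2*C² + C = C + 2*C²)
N(Y) = Y + 2*Y² (N(Y) = (Y² + Y²) + Y = 2*Y² + Y = Y + 2*Y²)
O(d) = 6 (O(d) = 0 + 6 = 6)
N(U(4 - 1*(-1))) + O(m) = ((4 - 1*(-1))*(1 + 2*(4 - 1*(-1))))*(1 + 2*((4 - 1*(-1))*(1 + 2*(4 - 1*(-1))))) + 6 = ((4 + 1)*(1 + 2*(4 + 1)))*(1 + 2*((4 + 1)*(1 + 2*(4 + 1)))) + 6 = (5*(1 + 2*5))*(1 + 2*(5*(1 + 2*5))) + 6 = (5*(1 + 10))*(1 + 2*(5*(1 + 10))) + 6 = (5*11)*(1 + 2*(5*11)) + 6 = 55*(1 + 2*55) + 6 = 55*(1 + 110) + 6 = 55*111 + 6 = 6105 + 6 = 6111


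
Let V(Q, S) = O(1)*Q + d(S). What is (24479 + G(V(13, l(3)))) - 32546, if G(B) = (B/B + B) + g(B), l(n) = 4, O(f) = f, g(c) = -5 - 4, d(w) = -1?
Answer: -8063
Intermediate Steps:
g(c) = -9
V(Q, S) = -1 + Q (V(Q, S) = 1*Q - 1 = Q - 1 = -1 + Q)
G(B) = -8 + B (G(B) = (B/B + B) - 9 = (1 + B) - 9 = -8 + B)
(24479 + G(V(13, l(3)))) - 32546 = (24479 + (-8 + (-1 + 13))) - 32546 = (24479 + (-8 + 12)) - 32546 = (24479 + 4) - 32546 = 24483 - 32546 = -8063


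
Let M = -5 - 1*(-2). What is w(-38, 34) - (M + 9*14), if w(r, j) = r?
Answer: -161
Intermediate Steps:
M = -3 (M = -5 + 2 = -3)
w(-38, 34) - (M + 9*14) = -38 - (-3 + 9*14) = -38 - (-3 + 126) = -38 - 1*123 = -38 - 123 = -161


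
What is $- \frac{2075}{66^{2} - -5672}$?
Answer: $- \frac{2075}{10028} \approx -0.20692$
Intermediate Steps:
$- \frac{2075}{66^{2} - -5672} = - \frac{2075}{4356 + 5672} = - \frac{2075}{10028}$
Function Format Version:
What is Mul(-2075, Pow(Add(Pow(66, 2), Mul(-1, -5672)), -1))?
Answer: Rational(-2075, 10028) ≈ -0.20692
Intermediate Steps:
Mul(-2075, Pow(Add(Pow(66, 2), Mul(-1, -5672)), -1)) = Mul(-2075, Pow(Add(4356, 5672), -1)) = Mul(-2075, Pow(10028, -1)) = Mul(-2075, Rational(1, 10028)) = Rational(-2075, 10028)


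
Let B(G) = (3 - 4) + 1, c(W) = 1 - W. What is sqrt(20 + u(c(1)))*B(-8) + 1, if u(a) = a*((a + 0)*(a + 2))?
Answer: 1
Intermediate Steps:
B(G) = 0 (B(G) = -1 + 1 = 0)
u(a) = a**2*(2 + a) (u(a) = a*(a*(2 + a)) = a**2*(2 + a))
sqrt(20 + u(c(1)))*B(-8) + 1 = sqrt(20 + (1 - 1*1)**2*(2 + (1 - 1*1)))*0 + 1 = sqrt(20 + (1 - 1)**2*(2 + (1 - 1)))*0 + 1 = sqrt(20 + 0**2*(2 + 0))*0 + 1 = sqrt(20 + 0*2)*0 + 1 = sqrt(20 + 0)*0 + 1 = sqrt(20)*0 + 1 = (2*sqrt(5))*0 + 1 = 0 + 1 = 1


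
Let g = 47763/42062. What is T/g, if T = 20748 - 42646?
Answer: -921073676/47763 ≈ -19284.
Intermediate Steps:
T = -21898
g = 47763/42062 (g = 47763*(1/42062) = 47763/42062 ≈ 1.1355)
T/g = -21898/47763/42062 = -21898*42062/47763 = -921073676/47763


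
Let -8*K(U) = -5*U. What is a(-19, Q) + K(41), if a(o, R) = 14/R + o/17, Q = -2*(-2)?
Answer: 3809/136 ≈ 28.007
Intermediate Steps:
Q = 4
a(o, R) = 14/R + o/17 (a(o, R) = 14/R + o*(1/17) = 14/R + o/17)
K(U) = 5*U/8 (K(U) = -(-5)*U/8 = 5*U/8)
a(-19, Q) + K(41) = (14/4 + (1/17)*(-19)) + (5/8)*41 = (14*(¼) - 19/17) + 205/8 = (7/2 - 19/17) + 205/8 = 81/34 + 205/8 = 3809/136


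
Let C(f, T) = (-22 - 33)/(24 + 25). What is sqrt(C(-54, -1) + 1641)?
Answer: sqrt(80354)/7 ≈ 40.495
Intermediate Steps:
C(f, T) = -55/49
sqrt(C(-54, -1) + 1641) = sqrt(-55/49 + 1641) = sqrt(80354/49) = sqrt(80354)/7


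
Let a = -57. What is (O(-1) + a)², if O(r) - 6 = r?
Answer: 2704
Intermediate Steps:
O(r) = 6 + r
(O(-1) + a)² = ((6 - 1) - 57)² = (5 - 57)² = (-52)² = 2704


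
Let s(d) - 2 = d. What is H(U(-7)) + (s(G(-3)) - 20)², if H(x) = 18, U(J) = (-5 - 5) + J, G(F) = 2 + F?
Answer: 379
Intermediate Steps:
U(J) = -10 + J
s(d) = 2 + d
H(U(-7)) + (s(G(-3)) - 20)² = 18 + ((2 + (2 - 3)) - 20)² = 18 + ((2 - 1) - 20)² = 18 + (1 - 20)² = 18 + (-19)² = 18 + 361 = 379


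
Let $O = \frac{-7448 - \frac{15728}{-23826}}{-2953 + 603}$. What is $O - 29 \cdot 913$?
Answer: $- \frac{74114945719}{2799555} \approx -26474.0$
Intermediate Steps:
$O = \frac{8872016}{2799555}$ ($O = \frac{-7448 - - \frac{7864}{11913}}{-2350} = \left(-7448 + \frac{7864}{11913}\right) \left(- \frac{1}{2350}\right) = \left(- \frac{88720160}{11913}\right) \left(- \frac{1}{2350}\right) = \frac{8872016}{2799555} \approx 3.1691$)
$O - 29 \cdot 913 = \frac{8872016}{2799555} - 29 \cdot 913 = \frac{8872016}{2799555} - 26477 = - \frac{74114945719}{2799555}$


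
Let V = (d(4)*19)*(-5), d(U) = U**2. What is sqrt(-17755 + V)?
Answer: 5*I*sqrt(771) ≈ 138.83*I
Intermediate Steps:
V = -1520 (V = (4**2*19)*(-5) = (16*19)*(-5) = 304*(-5) = -1520)
sqrt(-17755 + V) = sqrt(-17755 - 1520) = sqrt(-19275) = 5*I*sqrt(771)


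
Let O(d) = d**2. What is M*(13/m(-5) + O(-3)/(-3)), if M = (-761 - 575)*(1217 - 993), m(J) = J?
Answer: 8379392/5 ≈ 1.6759e+6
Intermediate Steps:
M = -299264 (M = -1336*224 = -299264)
M*(13/m(-5) + O(-3)/(-3)) = -299264*(13/(-5) + (-3)**2/(-3)) = -299264*(13*(-1/5) + 9*(-1/3)) = -299264*(-13/5 - 3) = -299264*(-28/5) = 8379392/5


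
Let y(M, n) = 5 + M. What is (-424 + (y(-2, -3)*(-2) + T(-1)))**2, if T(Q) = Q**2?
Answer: 184041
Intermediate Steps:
(-424 + (y(-2, -3)*(-2) + T(-1)))**2 = (-424 + ((5 - 2)*(-2) + (-1)**2))**2 = (-424 + (3*(-2) + 1))**2 = (-424 + (-6 + 1))**2 = (-424 - 5)**2 = (-429)**2 = 184041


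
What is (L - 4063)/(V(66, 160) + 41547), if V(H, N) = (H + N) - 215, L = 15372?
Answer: 11309/41558 ≈ 0.27213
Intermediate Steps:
V(H, N) = -215 + H + N
(L - 4063)/(V(66, 160) + 41547) = (15372 - 4063)/((-215 + 66 + 160) + 41547) = 11309/(11 + 41547) = 11309/41558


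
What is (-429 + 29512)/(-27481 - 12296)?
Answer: -29083/39777 ≈ -0.73115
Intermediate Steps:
(-429 + 29512)/(-27481 - 12296) = 29083/(-39777) = 29083*(-1/39777) = -29083/39777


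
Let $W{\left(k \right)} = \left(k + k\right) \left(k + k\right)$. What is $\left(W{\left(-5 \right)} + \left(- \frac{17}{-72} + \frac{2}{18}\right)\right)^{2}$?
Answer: $\frac{52200625}{5184} \approx 10070.0$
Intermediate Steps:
$W{\left(k \right)} = 4 k^{2}$ ($W{\left(k \right)} = 2 k 2 k = 4 k^{2}$)
$\left(W{\left(-5 \right)} + \left(- \frac{17}{-72} + \frac{2}{18}\right)\right)^{2} = \left(4 \left(-5\right)^{2} + \left(- \frac{17}{-72} + \frac{2}{18}\right)\right)^{2} = \left(4 \cdot 25 + \left(\left(-17\right) \left(- \frac{1}{72}\right) + 2 \cdot \frac{1}{18}\right)\right)^{2} = \left(100 + \left(\frac{17}{72} + \frac{1}{9}\right)\right)^{2} = \left(100 + \frac{25}{72}\right)^{2} = \left(\frac{7225}{72}\right)^{2} = \frac{52200625}{5184}$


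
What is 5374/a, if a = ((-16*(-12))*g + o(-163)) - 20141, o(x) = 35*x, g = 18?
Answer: -2687/11195 ≈ -0.24002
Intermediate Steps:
a = -22390 (a = (-16*(-12)*18 + 35*(-163)) - 20141 = (192*18 - 5705) - 20141 = (3456 - 5705) - 20141 = -2249 - 20141 = -22390)
5374/a = 5374/(-22390) = 5374*(-1/22390) = -2687/11195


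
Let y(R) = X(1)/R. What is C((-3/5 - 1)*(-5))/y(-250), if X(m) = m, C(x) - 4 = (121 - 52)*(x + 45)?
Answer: -915250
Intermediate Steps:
C(x) = 3109 + 69*x (C(x) = 4 + (121 - 52)*(x + 45) = 4 + 69*(45 + x) = 4 + (3105 + 69*x) = 3109 + 69*x)
y(R) = 1/R
C((-3/5 - 1)*(-5))/y(-250) = (3109 + 69*((-3/5 - 1)*(-5)))/(1/(-250)) = (3109 + 69*((-3*⅕ - 1)*(-5)))/(-1/250) = (3109 + 69*((-⅗ - 1)*(-5)))*(-250) = (3109 + 69*(-8/5*(-5)))*(-250) = (3109 + 69*8)*(-250) = (3109 + 552)*(-250) = 3661*(-250) = -915250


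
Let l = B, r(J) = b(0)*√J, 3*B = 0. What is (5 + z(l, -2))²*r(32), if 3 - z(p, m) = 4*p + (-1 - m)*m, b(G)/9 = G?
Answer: 0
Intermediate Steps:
b(G) = 9*G
B = 0 (B = (⅓)*0 = 0)
r(J) = 0 (r(J) = (9*0)*√J = 0*√J = 0)
l = 0
z(p, m) = 3 - 4*p - m*(-1 - m) (z(p, m) = 3 - (4*p + (-1 - m)*m) = 3 - (4*p + m*(-1 - m)) = 3 + (-4*p - m*(-1 - m)) = 3 - 4*p - m*(-1 - m))
(5 + z(l, -2))²*r(32) = (5 + (3 - 2 + (-2)² - 4*0))²*0 = (5 + (3 - 2 + 4 + 0))²*0 = (5 + 5)²*0 = 10²*0 = 100*0 = 0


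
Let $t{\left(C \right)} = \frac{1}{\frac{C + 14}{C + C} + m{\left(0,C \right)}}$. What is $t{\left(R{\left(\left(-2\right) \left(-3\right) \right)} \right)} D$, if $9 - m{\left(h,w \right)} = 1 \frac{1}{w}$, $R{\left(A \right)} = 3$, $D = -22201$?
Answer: $- \frac{44402}{23} \approx -1930.5$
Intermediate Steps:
$m{\left(h,w \right)} = 9 - \frac{1}{w}$ ($m{\left(h,w \right)} = 9 - 1 \frac{1}{w} = 9 - \frac{1}{w}$)
$t{\left(C \right)} = \frac{1}{9 - \frac{1}{C} + \frac{14 + C}{2 C}}$ ($t{\left(C \right)} = \frac{1}{\frac{C + 14}{C + C} + \left(9 - \frac{1}{C}\right)} = \frac{1}{\frac{14 + C}{2 C} + \left(9 - \frac{1}{C}\right)} = \frac{1}{9 - \frac{1}{C} + \frac{14 + C}{2 C}}$)
$t{\left(R{\left(\left(-2\right) \left(-3\right) \right)} \right)} D = 2 \cdot 3 \frac{1}{12 + 19 \cdot 3} \left(-22201\right) = 2 \cdot 3 \frac{1}{12 + 57} \left(-22201\right) = 2 \cdot 3 \cdot \frac{1}{69} \left(-22201\right) = \frac{2}{23} \left(-22201\right) = - \frac{44402}{23}$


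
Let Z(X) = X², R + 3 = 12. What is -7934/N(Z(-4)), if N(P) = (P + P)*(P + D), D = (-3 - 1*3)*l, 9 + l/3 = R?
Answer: -3967/256 ≈ -15.496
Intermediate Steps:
R = 9 (R = -3 + 12 = 9)
l = 0 (l = -27 + 3*9 = -27 + 27 = 0)
D = 0 (D = (-3 - 1*3)*0 = (-3 - 3)*0 = -6*0 = 0)
N(P) = 2*P² (N(P) = (P + P)*(P + 0) = (2*P)*P = 2*P²)
-7934/N(Z(-4)) = -7934/(2*((-4)²)²) = -7934/(2*16²) = -7934/(2*256) = -7934/512 = -7934*1/512 = -3967/256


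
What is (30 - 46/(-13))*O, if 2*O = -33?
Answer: -7194/13 ≈ -553.38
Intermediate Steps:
O = -33/2 (O = (½)*(-33) = -33/2 ≈ -16.500)
(30 - 46/(-13))*O = (30 - 46/(-13))*(-33/2) = (30 - 46*(-1/13))*(-33/2) = (30 + 46/13)*(-33/2) = (436/13)*(-33/2) = -7194/13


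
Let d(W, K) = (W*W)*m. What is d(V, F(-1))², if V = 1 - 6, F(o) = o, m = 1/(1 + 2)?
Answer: 625/9 ≈ 69.444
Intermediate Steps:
m = ⅓ (m = 1/3 = ⅓ ≈ 0.33333)
V = -5
d(W, K) = W²/3 (d(W, K) = (W*W)*(⅓) = W²*(⅓) = W²/3)
d(V, F(-1))² = ((⅓)*(-5)²)² = ((⅓)*25)² = (25/3)² = 625/9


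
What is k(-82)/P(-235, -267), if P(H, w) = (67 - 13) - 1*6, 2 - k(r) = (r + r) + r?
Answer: 31/6 ≈ 5.1667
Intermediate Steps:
k(r) = 2 - 3*r (k(r) = 2 - ((r + r) + r) = 2 - (2*r + r) = 2 - 3*r)
P(H, w) = 48 (P(H, w) = 54 - 6 = 48)
k(-82)/P(-235, -267) = (2 - 3*(-82))/48 = (2 + 246)*(1/48) = 248*(1/48) = 31/6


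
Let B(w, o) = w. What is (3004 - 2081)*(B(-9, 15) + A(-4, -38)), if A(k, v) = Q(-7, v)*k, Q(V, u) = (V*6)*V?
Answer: -1093755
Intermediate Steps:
Q(V, u) = 6*V² (Q(V, u) = (6*V)*V = 6*V²)
A(k, v) = 294*k (A(k, v) = (6*(-7)²)*k = (6*49)*k = 294*k)
(3004 - 2081)*(B(-9, 15) + A(-4, -38)) = (3004 - 2081)*(-9 + 294*(-4)) = 923*(-9 - 1176) = 923*(-1185) = -1093755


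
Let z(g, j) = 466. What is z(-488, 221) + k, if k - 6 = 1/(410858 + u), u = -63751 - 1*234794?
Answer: 53011737/112313 ≈ 472.00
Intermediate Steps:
u = -298545 (u = -63751 - 234794 = -298545)
k = 673879/112313 (k = 6 + 1/(410858 - 298545) = 6 + 1/112313 = 673879/112313 ≈ 6.0000)
z(-488, 221) + k = 466 + 673879/112313 = 53011737/112313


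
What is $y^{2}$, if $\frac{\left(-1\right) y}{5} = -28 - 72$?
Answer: $250000$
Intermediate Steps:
$y = 500$ ($y = - 5 \left(-28 - 72\right) = \left(-5\right) \left(-100\right) = 500$)
$y^{2} = 500^{2} = 250000$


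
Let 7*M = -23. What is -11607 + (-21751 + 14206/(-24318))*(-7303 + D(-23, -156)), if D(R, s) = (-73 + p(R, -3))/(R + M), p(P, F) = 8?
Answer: 44405735075834/279657 ≈ 1.5879e+8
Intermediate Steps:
M = -23/7 (M = (⅐)*(-23) = -23/7 ≈ -3.2857)
D(R, s) = -65/(-23/7 + R) (D(R, s) = (-73 + 8)/(R - 23/7) = -65/(-23/7 + R))
-11607 + (-21751 + 14206/(-24318))*(-7303 + D(-23, -156)) = -11607 + (-21751 + 14206/(-24318))*(-7303 - 455/(-23 + 7*(-23))) = -11607 + (-21751 + 14206*(-1/24318))*(-7303 - 455/(-23 - 161)) = -11607 + (-21751 - 7103/12159)*(-7303 - 455/(-184)) = -11607 - 264477512*(-7303 - 455*(-1/184))/12159 = -11607 - 264477512*(-7303 + 455/184)/12159 = -11607 - 264477512/12159*(-1343297/184) = -11607 + 44408981054633/279657 = 44405735075834/279657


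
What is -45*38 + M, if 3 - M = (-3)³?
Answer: -1680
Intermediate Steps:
M = 30 (M = 3 - 1*(-3)³ = 3 - 1*(-27) = 3 + 27 = 30)
-45*38 + M = -45*38 + 30 = -1710 + 30 = -1680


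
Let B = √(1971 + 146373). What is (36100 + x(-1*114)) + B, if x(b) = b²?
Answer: 49096 + 2*√37086 ≈ 49481.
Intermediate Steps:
B = 2*√37086 (B = √148344 = 2*√37086 ≈ 385.15)
(36100 + x(-1*114)) + B = (36100 + (-1*114)²) + 2*√37086 = (36100 + (-114)²) + 2*√37086 = (36100 + 12996) + 2*√37086 = 49096 + 2*√37086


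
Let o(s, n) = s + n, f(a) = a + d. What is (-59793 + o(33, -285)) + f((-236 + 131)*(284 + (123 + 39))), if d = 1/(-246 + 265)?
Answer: -2030624/19 ≈ -1.0688e+5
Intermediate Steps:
d = 1/19 ≈ 0.052632
f(a) = 1/19 + a (f(a) = a + 1/19 = 1/19 + a)
o(s, n) = n + s
(-59793 + o(33, -285)) + f((-236 + 131)*(284 + (123 + 39))) = (-59793 + (-285 + 33)) + (1/19 + (-236 + 131)*(284 + (123 + 39))) = (-59793 - 252) + (1/19 - 105*(284 + 162)) = -60045 + (1/19 - 105*446) = -60045 + (1/19 - 46830) = -60045 - 889769/19 = -2030624/19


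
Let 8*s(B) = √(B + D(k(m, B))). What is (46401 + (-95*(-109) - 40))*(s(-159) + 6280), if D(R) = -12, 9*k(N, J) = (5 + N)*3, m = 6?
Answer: 356176480 + 42537*I*√19/2 ≈ 3.5618e+8 + 92707.0*I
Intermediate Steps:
k(N, J) = 5/3 + N/3 (k(N, J) = ((5 + N)*3)/9 = (15 + 3*N)/9 = 5/3 + N/3)
s(B) = √(-12 + B)/8 (s(B) = √(B - 12)/8 = √(-12 + B)/8)
(46401 + (-95*(-109) - 40))*(s(-159) + 6280) = (46401 + (-95*(-109) - 40))*(√(-12 - 159)/8 + 6280) = (46401 + (10355 - 40))*(√(-171)/8 + 6280) = (46401 + 10315)*((3*I*√19)/8 + 6280) = 56716*(3*I*√19/8 + 6280) = 56716*(6280 + 3*I*√19/8) = 356176480 + 42537*I*√19/2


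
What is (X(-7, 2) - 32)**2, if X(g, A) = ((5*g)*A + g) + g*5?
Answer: 20736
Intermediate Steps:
X(g, A) = 6*g + 5*A*g (X(g, A) = (5*A*g + g) + 5*g = (g + 5*A*g) + 5*g = 6*g + 5*A*g)
(X(-7, 2) - 32)**2 = (-7*(6 + 5*2) - 32)**2 = (-7*(6 + 10) - 32)**2 = (-7*16 - 32)**2 = (-112 - 32)**2 = (-144)**2 = 20736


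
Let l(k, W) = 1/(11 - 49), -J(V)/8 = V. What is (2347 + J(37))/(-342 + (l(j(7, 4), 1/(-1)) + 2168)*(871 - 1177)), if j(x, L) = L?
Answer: -38969/12611097 ≈ -0.0030901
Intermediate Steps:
J(V) = -8*V
l(k, W) = -1/38 (l(k, W) = 1/(-38) = -1/38)
(2347 + J(37))/(-342 + (l(j(7, 4), 1/(-1)) + 2168)*(871 - 1177)) = (2347 - 8*37)/(-342 + (-1/38 + 2168)*(871 - 1177)) = (2347 - 296)/(-342 + (82383/38)*(-306)) = 2051/(-342 - 12604599/19) = 2051/(-12611097/19) = 2051*(-19/12611097) = -38969/12611097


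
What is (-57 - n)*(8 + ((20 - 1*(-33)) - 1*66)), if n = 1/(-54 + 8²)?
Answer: 571/2 ≈ 285.50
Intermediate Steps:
n = ⅒ (n = 1/(-54 + 64) = 1/10 = ⅒ ≈ 0.10000)
(-57 - n)*(8 + ((20 - 1*(-33)) - 1*66)) = (-57 - 1*⅒)*(8 + ((20 - 1*(-33)) - 1*66)) = (-57 - ⅒)*(8 + ((20 + 33) - 66)) = -571*(8 + (53 - 66))/10 = -571*(8 - 13)/10 = -571/10*(-5) = 571/2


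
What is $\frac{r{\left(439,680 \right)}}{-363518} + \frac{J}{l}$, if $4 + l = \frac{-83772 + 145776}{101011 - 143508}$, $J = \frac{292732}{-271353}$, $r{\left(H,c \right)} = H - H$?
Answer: $\frac{3110057951}{15737931294} \approx 0.19762$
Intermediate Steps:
$r{\left(H,c \right)} = 0$
$J = - \frac{292732}{271353}$ ($J = 292732 \left(- \frac{1}{271353}\right) = - \frac{292732}{271353} \approx -1.0788$)
$l = - \frac{231992}{42497}$ ($l = -4 + \frac{-83772 + 145776}{101011 - 143508} = -4 + \frac{62004}{-42497} = -4 + 62004 \left(- \frac{1}{42497}\right) = -4 - \frac{62004}{42497} = - \frac{231992}{42497} \approx -5.459$)
$\frac{r{\left(439,680 \right)}}{-363518} + \frac{J}{l} = \frac{0}{-363518} - \frac{292732}{271353 \left(- \frac{231992}{42497}\right)} = 0 \left(- \frac{1}{363518}\right) - - \frac{3110057951}{15737931294} = 0 + \frac{3110057951}{15737931294} = \frac{3110057951}{15737931294}$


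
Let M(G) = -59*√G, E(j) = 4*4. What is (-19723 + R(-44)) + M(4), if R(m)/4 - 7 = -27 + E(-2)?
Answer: -19857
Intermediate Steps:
E(j) = 16
R(m) = -16 (R(m) = 28 + 4*(-27 + 16) = 28 + 4*(-11) = 28 - 44 = -16)
(-19723 + R(-44)) + M(4) = (-19723 - 16) - 59*√4 = -19739 - 59*2 = -19739 - 118 = -19857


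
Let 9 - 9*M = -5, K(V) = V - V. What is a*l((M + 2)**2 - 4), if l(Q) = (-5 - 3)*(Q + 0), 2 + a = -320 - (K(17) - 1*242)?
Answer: 448000/81 ≈ 5530.9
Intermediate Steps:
K(V) = 0
M = 14/9 (M = 1 - 1/9*(-5) = 1 + 5/9 = 14/9 ≈ 1.5556)
a = -80 (a = -2 + (-320 - (0 - 1*242)) = -2 + (-320 - (0 - 242)) = -2 + (-320 - 1*(-242)) = -2 + (-320 + 242) = -2 - 78 = -80)
l(Q) = -8*Q
a*l((M + 2)**2 - 4) = -(-640)*((14/9 + 2)**2 - 4) = -(-640)*((32/9)**2 - 4) = -(-640)*(1024/81 - 4) = -(-640)*700/81 = -80*(-5600/81) = 448000/81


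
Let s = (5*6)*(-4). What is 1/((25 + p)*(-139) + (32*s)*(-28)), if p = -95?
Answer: 1/117250 ≈ 8.5288e-6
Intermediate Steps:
s = -120 (s = 30*(-4) = -120)
1/((25 + p)*(-139) + (32*s)*(-28)) = 1/((25 - 95)*(-139) + (32*(-120))*(-28)) = 1/(-70*(-139) - 3840*(-28)) = 1/(9730 + 107520) = 1/117250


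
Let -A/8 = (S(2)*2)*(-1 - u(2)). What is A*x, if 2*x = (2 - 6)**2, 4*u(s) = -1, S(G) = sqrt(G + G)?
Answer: 192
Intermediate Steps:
S(G) = sqrt(2)*sqrt(G) (S(G) = sqrt(2*G) = sqrt(2)*sqrt(G))
u(s) = -1/4 (u(s) = (1/4)*(-1) = -1/4)
x = 8 (x = (2 - 6)**2/2 = (1/2)*(-4)**2 = (1/2)*16 = 8)
A = 24 (A = -8*(sqrt(2)*sqrt(2))*2*(-1 - 1*(-1/4)) = -8*2*2*(-1 + 1/4) = -32*(-3)/4 = -8*(-3) = 24)
A*x = 24*8 = 192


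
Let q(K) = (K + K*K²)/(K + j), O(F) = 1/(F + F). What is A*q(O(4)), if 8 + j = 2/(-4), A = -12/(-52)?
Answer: -15/4288 ≈ -0.0034981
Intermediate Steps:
A = 3/13 (A = -12*(-1/52) = 3/13 ≈ 0.23077)
O(F) = 1/(2*F)
j = -17/2 (j = -8 + 2/(-4) = -8 + 2*(-¼) = -8 - ½ = -17/2 ≈ -8.5000)
q(K) = (K + K³)/(-17/2 + K) (q(K) = (K + K*K²)/(K - 17/2) = (K + K³)/(-17/2 + K))
A*q(O(4)) = 3*(2*((½)/4)*(1 + ((½)/4)²)/(-17 + 2*((½)/4)))/13 = 3*(2*((½)*(¼))*(1 + ((½)*(¼))²)/(-17 + 2*((½)*(¼))))/13 = 3*(2*(⅛)*(1 + (⅛)²)/(-17 + 2*(⅛)))/13 = 3*(2*(⅛)*(1 + 1/64)/(-17 + ¼))/13 = 3*(2*(⅛)*(65/64)/(-67/4))/13 = 3*(2*(⅛)*(-4/67)*(65/64))/13 = (3/13)*(-65/4288) = -15/4288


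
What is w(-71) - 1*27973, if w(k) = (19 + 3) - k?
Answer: -27880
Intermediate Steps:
w(k) = 22 - k
w(-71) - 1*27973 = (22 - 1*(-71)) - 1*27973 = (22 + 71) - 27973 = 93 - 27973 = -27880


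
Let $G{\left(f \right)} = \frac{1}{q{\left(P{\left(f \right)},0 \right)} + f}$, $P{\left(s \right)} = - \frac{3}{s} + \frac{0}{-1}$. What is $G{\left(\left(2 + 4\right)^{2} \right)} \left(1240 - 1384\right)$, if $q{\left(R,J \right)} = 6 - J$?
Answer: $- \frac{24}{7} \approx -3.4286$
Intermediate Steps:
$P{\left(s \right)} = - \frac{3}{s}$ ($P{\left(s \right)} = - \frac{3}{s} + 0 \left(-1\right) = - \frac{3}{s} + 0 = - \frac{3}{s}$)
$G{\left(f \right)} = \frac{1}{6 + f}$ ($G{\left(f \right)} = \frac{1}{\left(6 - 0\right) + f} = \frac{1}{\left(6 + 0\right) + f} = \frac{1}{6 + f}$)
$G{\left(\left(2 + 4\right)^{2} \right)} \left(1240 - 1384\right) = \frac{1240 - 1384}{6 + \left(2 + 4\right)^{2}} = \frac{1240 - 1384}{6 + 6^{2}} = \frac{1}{6 + 36} \left(-144\right) = \frac{1}{42} \left(-144\right) = - \frac{24}{7}$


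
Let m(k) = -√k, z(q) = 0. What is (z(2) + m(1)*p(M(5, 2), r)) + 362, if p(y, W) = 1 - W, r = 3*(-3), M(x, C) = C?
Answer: 352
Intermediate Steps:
r = -9
(z(2) + m(1)*p(M(5, 2), r)) + 362 = (0 + (-√1)*(1 - 1*(-9))) + 362 = (0 + (-1*1)*(1 + 9)) + 362 = (0 - 1*10) + 362 = (0 - 10) + 362 = -10 + 362 = 352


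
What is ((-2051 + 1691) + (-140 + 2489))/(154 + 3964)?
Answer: 1989/4118 ≈ 0.48300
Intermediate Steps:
((-2051 + 1691) + (-140 + 2489))/(154 + 3964) = (-360 + 2349)/4118 = 1989*(1/4118) = 1989/4118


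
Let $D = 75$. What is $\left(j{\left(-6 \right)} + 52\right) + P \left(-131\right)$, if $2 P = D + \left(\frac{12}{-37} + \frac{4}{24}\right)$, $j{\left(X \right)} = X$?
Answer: $- \frac{2156141}{444} \approx -4856.2$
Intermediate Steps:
$P = \frac{16615}{444}$ ($P = \frac{75 + \left(\frac{12}{-37} + \frac{4}{24}\right)}{2} = \frac{75 + \left(12 \left(- \frac{1}{37}\right) + 4 \cdot \frac{1}{24}\right)}{2} = \frac{75 + \left(- \frac{12}{37} + \frac{1}{6}\right)}{2} = \frac{75 - \frac{35}{222}}{2} = \frac{1}{2} \cdot \frac{16615}{222} = \frac{16615}{444} \approx 37.421$)
$\left(j{\left(-6 \right)} + 52\right) + P \left(-131\right) = \left(-6 + 52\right) + \frac{16615}{444} \left(-131\right) = 46 - \frac{2176565}{444} = - \frac{2156141}{444}$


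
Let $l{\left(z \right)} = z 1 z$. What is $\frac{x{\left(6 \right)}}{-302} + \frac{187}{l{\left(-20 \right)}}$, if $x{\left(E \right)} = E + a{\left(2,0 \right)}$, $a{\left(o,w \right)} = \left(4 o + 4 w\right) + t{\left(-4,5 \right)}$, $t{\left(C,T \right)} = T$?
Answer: $\frac{24437}{60400} \approx 0.40459$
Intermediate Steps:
$l{\left(z \right)} = z^{2}$ ($l{\left(z \right)} = z z = z^{2}$)
$a{\left(o,w \right)} = 5 + 4 o + 4 w$ ($a{\left(o,w \right)} = \left(4 o + 4 w\right) + 5 = 5 + 4 o + 4 w$)
$x{\left(E \right)} = 13 + E$ ($x{\left(E \right)} = E + \left(5 + 4 \cdot 2 + 4 \cdot 0\right) = E + \left(5 + 8 + 0\right) = E + 13 = 13 + E$)
$\frac{x{\left(6 \right)}}{-302} + \frac{187}{l{\left(-20 \right)}} = \frac{13 + 6}{-302} + \frac{187}{\left(-20\right)^{2}} = 19 \left(- \frac{1}{302}\right) + \frac{187}{400} = - \frac{19}{302} + 187 \cdot \frac{1}{400} = - \frac{19}{302} + \frac{187}{400} = \frac{24437}{60400}$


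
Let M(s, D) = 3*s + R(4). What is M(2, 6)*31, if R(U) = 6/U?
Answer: 465/2 ≈ 232.50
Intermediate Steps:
M(s, D) = 3/2 + 3*s (M(s, D) = 3*s + 6/4 = 3*s + 6*(¼) = 3*s + 3/2 = 3/2 + 3*s)
M(2, 6)*31 = (3/2 + 3*2)*31 = (3/2 + 6)*31 = (15/2)*31 = 465/2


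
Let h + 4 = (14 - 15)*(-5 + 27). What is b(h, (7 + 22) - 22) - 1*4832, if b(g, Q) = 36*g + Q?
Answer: -5761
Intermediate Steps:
h = -26 (h = -4 + (14 - 15)*(-5 + 27) = -4 - 1*22 = -4 - 22 = -26)
b(g, Q) = Q + 36*g
b(h, (7 + 22) - 22) - 1*4832 = (((7 + 22) - 22) + 36*(-26)) - 1*4832 = ((29 - 22) - 936) - 4832 = (7 - 936) - 4832 = -929 - 4832 = -5761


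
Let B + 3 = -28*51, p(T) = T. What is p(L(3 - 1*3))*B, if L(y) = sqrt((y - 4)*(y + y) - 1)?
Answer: -1431*I ≈ -1431.0*I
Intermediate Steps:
L(y) = sqrt(-1 + 2*y*(-4 + y)) (L(y) = sqrt((-4 + y)*(2*y) - 1) = sqrt(2*y*(-4 + y) - 1) = sqrt(-1 + 2*y*(-4 + y)))
B = -1431 (B = -3 - 28*51 = -3 - 1428 = -1431)
p(L(3 - 1*3))*B = sqrt(-1 - 8*(3 - 1*3) + 2*(3 - 1*3)**2)*(-1431) = sqrt(-1 - 8*(3 - 3) + 2*(3 - 3)**2)*(-1431) = sqrt(-1 - 8*0 + 2*0**2)*(-1431) = sqrt(-1 + 0 + 2*0)*(-1431) = sqrt(-1 + 0 + 0)*(-1431) = sqrt(-1)*(-1431) = I*(-1431) = -1431*I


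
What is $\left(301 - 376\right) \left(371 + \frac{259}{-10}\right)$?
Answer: $- \frac{51765}{2} \approx -25883.0$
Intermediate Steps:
$\left(301 - 376\right) \left(371 + \frac{259}{-10}\right) = - 75 \left(371 + 259 \left(- \frac{1}{10}\right)\right) = - 75 \left(371 - \frac{259}{10}\right) = \left(-75\right) \frac{3451}{10} = - \frac{51765}{2}$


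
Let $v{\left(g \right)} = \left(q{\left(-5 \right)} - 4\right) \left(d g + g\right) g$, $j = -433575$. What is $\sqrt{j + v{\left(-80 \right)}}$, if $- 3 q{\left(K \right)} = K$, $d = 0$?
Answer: $\frac{5 i \sqrt{161463}}{3} \approx 669.71 i$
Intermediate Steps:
$q{\left(K \right)} = - \frac{K}{3}$
$v{\left(g \right)} = - \frac{7 g^{2}}{3}$ ($v{\left(g \right)} = \left(\left(- \frac{1}{3}\right) \left(-5\right) - 4\right) \left(0 g + g\right) g = \left(\frac{5}{3} - 4\right) \left(0 + g\right) g = - \frac{7 g}{3} g = - \frac{7 g^{2}}{3}$)
$\sqrt{j + v{\left(-80 \right)}} = \sqrt{-433575 - \frac{7 \left(-80\right)^{2}}{3}} = \sqrt{-433575 - \frac{44800}{3}} = \sqrt{- \frac{1345525}{3}} = \frac{5 i \sqrt{161463}}{3}$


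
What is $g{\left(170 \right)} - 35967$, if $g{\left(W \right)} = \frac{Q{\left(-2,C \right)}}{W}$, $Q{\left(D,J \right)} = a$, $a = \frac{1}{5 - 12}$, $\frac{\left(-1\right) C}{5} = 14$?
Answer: $- \frac{42800731}{1190} \approx -35967.0$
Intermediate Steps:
$C = -70$ ($C = \left(-5\right) 14 = -70$)
$a = - \frac{1}{7}$ ($a = \frac{1}{-7} = - \frac{1}{7} \approx -0.14286$)
$Q{\left(D,J \right)} = - \frac{1}{7}$
$g{\left(W \right)} = - \frac{1}{7 W}$
$g{\left(170 \right)} - 35967 = - \frac{1}{7 \cdot 170} - 35967 = \left(- \frac{1}{7}\right) \frac{1}{170} - 35967 = - \frac{1}{1190} - 35967 = - \frac{42800731}{1190}$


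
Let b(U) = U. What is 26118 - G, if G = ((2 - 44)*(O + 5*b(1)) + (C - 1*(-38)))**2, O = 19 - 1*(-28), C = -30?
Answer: -4708858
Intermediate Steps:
O = 47 (O = 19 + 28 = 47)
G = 4734976 (G = ((2 - 44)*(47 + 5*1) + (-30 - 1*(-38)))**2 = (-42*(47 + 5) + (-30 + 38))**2 = (-42*52 + 8)**2 = (-2184 + 8)**2 = (-2176)**2 = 4734976)
26118 - G = 26118 - 1*4734976 = 26118 - 4734976 = -4708858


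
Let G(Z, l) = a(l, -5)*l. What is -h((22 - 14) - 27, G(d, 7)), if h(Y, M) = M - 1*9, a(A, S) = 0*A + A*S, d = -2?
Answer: 254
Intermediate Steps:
a(A, S) = A*S (a(A, S) = 0 + A*S = A*S)
G(Z, l) = -5*l² (G(Z, l) = (l*(-5))*l = (-5*l)*l = -5*l²)
h(Y, M) = -9 + M (h(Y, M) = M - 9 = -9 + M)
-h((22 - 14) - 27, G(d, 7)) = -(-9 - 5*7²) = -(-9 - 5*49) = -(-9 - 245) = -1*(-254) = 254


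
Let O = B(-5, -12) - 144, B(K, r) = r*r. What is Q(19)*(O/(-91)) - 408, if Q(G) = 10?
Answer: -408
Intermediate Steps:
B(K, r) = r²
O = 0 (O = (-12)² - 144 = 144 - 144 = 0)
Q(19)*(O/(-91)) - 408 = 10*(0/(-91)) - 408 = 10*(0*(-1/91)) - 408 = 10*0 - 408 = 0 - 408 = -408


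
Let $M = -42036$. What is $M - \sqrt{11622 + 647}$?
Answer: $-42036 - \sqrt{12269} \approx -42147.0$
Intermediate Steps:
$M - \sqrt{11622 + 647} = -42036 - \sqrt{11622 + 647} = -42036 - \sqrt{12269}$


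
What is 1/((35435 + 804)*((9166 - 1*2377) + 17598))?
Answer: 1/883760493 ≈ 1.1315e-9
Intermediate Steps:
1/((35435 + 804)*((9166 - 1*2377) + 17598)) = 1/(36239*((9166 - 2377) + 17598)) = 1/(36239*(6789 + 17598)) = 1/(36239*24387) = 1/883760493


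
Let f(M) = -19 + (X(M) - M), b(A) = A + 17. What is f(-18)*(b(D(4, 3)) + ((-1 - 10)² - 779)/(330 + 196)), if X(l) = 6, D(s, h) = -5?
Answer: 14135/263 ≈ 53.745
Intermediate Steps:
b(A) = 17 + A
f(M) = -13 - M (f(M) = -19 + (6 - M) = -13 - M)
f(-18)*(b(D(4, 3)) + ((-1 - 10)² - 779)/(330 + 196)) = (-13 - 1*(-18))*((17 - 5) + ((-1 - 10)² - 779)/(330 + 196)) = (-13 + 18)*(12 + ((-11)² - 779)/526) = 5*(12 + (121 - 779)*(1/526)) = 5*(12 - 658*1/526) = 5*(12 - 329/263) = 5*(2827/263) = 14135/263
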